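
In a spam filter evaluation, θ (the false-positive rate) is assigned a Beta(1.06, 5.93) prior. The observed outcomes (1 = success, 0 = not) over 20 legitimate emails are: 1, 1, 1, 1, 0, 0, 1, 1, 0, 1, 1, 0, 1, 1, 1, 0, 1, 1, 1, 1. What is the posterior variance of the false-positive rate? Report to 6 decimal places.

The Beta prior is conjugate to a Binomial/Bernoulli likelihood; the update adds successes to α and failures to β.
Posterior: Beta(α+k, β+n−k) = Beta(1.06+15, 5.93+5) = Beta(16.06, 10.93).
Var = αβ/((α+β)²(α+β+1)) = 16.06·10.93/(26.99²·27.99) = 0.008609.

0.008609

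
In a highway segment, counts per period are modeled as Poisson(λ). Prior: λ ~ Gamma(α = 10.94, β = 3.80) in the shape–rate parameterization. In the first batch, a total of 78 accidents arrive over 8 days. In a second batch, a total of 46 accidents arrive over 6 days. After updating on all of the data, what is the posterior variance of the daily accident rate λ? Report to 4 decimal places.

0.4259

With a Gamma(shape α, rate β) prior, the Poisson likelihood is conjugate: the posterior is Gamma(α + ΣXᵢ, β + n).
After batch 1: Gamma(α+S, β+n) = Gamma(10.94+78, 3.80+8) = Gamma(88.94, 11.80).
After batch 2: Gamma(α+S, β+n) = Gamma(88.94+46, 11.80+6) = Gamma(134.94, 17.80).
Var = α/β² = 134.94/17.80² = 0.4259.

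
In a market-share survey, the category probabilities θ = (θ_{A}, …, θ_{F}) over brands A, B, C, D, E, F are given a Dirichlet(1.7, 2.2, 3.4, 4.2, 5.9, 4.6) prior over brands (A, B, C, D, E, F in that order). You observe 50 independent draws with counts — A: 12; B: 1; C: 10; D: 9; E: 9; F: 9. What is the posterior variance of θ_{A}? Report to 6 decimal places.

0.002111

The Dirichlet prior is conjugate to the Multinomial likelihood: each posterior αⱼ = prior αⱼ + observed count nⱼ.
Posterior concentration: (13.7, 3.2, 13.4, 13.2, 14.9, 13.6), total = 72.0.
Var[θ_j] = α_j(Σα−α_j)/((Σα)²(Σα+1)) = 13.7·58.3/(72.0²·73.0) = 0.002111.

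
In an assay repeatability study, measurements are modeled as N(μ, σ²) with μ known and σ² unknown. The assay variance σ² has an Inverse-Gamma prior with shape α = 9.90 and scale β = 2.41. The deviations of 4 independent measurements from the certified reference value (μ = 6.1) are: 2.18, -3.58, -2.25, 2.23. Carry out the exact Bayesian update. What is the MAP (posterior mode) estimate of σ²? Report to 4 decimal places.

1.2568

With known mean μ and an Inverse-Gamma(α, β) prior on σ², the Normal likelihood is conjugate: posterior is Inv-Gamma(α + n/2, β + Σ(xᵢ−μ)²/2).
Σ(xᵢ−μ)² = (2.18)² + (-3.58)² + (-2.25)² + (2.23)² = 27.6042.
Posterior: Inv-Gamma(9.90 + 4/2, 2.41 + 27.6042/2) = Inv-Gamma(11.90, 16.21210).
Mode = β/(α+1) = 16.21210/12.90 = 1.2568.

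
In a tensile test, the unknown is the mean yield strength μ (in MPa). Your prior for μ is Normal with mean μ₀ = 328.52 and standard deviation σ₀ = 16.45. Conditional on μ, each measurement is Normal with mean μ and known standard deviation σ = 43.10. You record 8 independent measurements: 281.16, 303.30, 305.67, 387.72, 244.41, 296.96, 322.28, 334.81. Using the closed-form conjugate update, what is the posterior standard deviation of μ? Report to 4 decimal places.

11.1789

For Normal data with known variance σ², a Normal(μ₀, σ₀²) prior on μ is conjugate. Posterior precision = 1/σ₀² + n/σ²; posterior mean is the precision-weighted average of μ₀ and x̄.
σ₀² = 16.45² = 270.6025, σ² = 43.10² = 1857.61; σ² + n·σ₀² = 1857.61 + 8·270.6025 = 4022.43.
Posterior precision = 1/σ₀² + n/σ² = 1/270.6025 + 8/1857.61 = (σ² + n·σ₀²)/(σ₀²σ²) = 4022.43/(270.6025·1857.61); posterior variance σₙ² = σ₀²σ²/(σ² + n·σ₀²) = 270.6025·1857.61/4022.43 = 124.967721.
Posterior SD = √σₙ² = √(270.6025·1857.61/4022.43) = 11.1789.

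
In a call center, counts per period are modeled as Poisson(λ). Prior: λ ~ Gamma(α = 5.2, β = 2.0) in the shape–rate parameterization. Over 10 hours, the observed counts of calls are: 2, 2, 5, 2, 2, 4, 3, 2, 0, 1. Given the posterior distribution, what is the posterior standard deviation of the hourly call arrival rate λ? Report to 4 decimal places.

0.4425

With a Gamma(shape α, rate β) prior, the Poisson likelihood is conjugate: the posterior is Gamma(α + ΣXᵢ, β + n).
Sum of counts S = 23 over n = 10 hours.
Posterior: Gamma(α+S, β+n) = Gamma(5.2+23, 2.0+10) = Gamma(28.2, 12.0).
SD = √α/β = √28.2/12.0 = 0.4425.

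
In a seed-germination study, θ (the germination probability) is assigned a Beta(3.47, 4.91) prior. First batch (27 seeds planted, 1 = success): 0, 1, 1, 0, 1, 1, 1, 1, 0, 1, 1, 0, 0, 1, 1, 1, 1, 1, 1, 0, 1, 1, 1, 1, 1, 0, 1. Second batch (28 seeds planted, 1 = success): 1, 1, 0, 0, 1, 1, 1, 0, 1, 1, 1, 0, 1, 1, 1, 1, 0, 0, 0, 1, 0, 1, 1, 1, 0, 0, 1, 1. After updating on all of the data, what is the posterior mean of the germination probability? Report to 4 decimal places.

0.6543

The Beta prior is conjugate to a Binomial/Bernoulli likelihood; the update adds successes to α and failures to β.
After batch 1: Beta(3.47+20, 4.91+7) = Beta(23.47, 11.91).
After batch 2: Beta(23.47+18, 11.91+10) = Beta(41.47, 21.91).
Posterior mean = α/(α+β) = 41.47/63.38 = 0.6543.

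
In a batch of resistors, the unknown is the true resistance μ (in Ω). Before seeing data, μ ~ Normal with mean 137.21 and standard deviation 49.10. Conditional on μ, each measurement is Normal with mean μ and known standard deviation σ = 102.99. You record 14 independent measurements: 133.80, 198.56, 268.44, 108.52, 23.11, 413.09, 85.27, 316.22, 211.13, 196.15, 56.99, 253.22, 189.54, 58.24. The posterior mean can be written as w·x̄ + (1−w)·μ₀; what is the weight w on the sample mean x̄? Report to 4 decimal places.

0.7609

For Normal data with known variance σ², a Normal(μ₀, σ₀²) prior on μ is conjugate. Posterior precision = 1/σ₀² + n/σ²; posterior mean is the precision-weighted average of μ₀ and x̄.
σ₀² = 49.10² = 2410.81, σ² = 102.99² = 10606.9401. Prior precision 1/σ₀² = 1/2410.81; data precision n/σ² = 14/10606.9401.
w = (n/σ²)/(1/σ₀² + n/σ²) = n·σ₀²/(σ² + n·σ₀²) = 14·2410.81/(10606.9401 + 14·2410.81) = 33751.34/44358.2801 = 0.7609.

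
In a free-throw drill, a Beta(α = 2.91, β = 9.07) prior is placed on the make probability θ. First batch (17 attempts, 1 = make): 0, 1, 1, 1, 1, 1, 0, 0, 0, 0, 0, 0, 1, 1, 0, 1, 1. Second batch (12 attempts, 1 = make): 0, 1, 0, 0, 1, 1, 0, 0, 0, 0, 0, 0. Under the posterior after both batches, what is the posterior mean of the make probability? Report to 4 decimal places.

The Beta prior is conjugate to a Binomial/Bernoulli likelihood; the update adds successes to α and failures to β.
After batch 1: Beta(2.91+9, 9.07+8) = Beta(11.91, 17.07).
After batch 2: Beta(11.91+3, 17.07+9) = Beta(14.91, 26.07).
Posterior mean = α/(α+β) = 14.91/40.98 = 0.3638.

0.3638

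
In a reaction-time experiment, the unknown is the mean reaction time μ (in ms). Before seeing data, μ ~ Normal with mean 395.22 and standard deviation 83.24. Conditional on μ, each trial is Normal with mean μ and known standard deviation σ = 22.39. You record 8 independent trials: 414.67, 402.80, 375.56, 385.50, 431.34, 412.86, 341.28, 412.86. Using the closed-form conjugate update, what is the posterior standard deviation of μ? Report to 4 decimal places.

For Normal data with known variance σ², a Normal(μ₀, σ₀²) prior on μ is conjugate. Posterior precision = 1/σ₀² + n/σ²; posterior mean is the precision-weighted average of μ₀ and x̄.
σ₀² = 83.24² = 6928.8976, σ² = 22.39² = 501.3121; σ² + n·σ₀² = 501.3121 + 8·6928.8976 = 55932.4929.
Posterior precision = 1/σ₀² + n/σ² = 1/6928.8976 + 8/501.3121 = (σ² + n·σ₀²)/(σ₀²σ²) = 55932.4929/(6928.8976·501.3121); posterior variance σₙ² = σ₀²σ²/(σ² + n·σ₀²) = 6928.8976·501.3121/55932.4929 = 62.102367.
Posterior SD = √σₙ² = √(6928.8976·501.3121/55932.4929) = 7.8805.

7.8805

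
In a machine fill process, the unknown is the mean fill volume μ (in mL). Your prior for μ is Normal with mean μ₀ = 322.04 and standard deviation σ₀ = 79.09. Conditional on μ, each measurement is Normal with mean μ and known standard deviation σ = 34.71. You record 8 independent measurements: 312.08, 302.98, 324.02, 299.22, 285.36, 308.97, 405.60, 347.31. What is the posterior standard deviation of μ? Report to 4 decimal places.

For Normal data with known variance σ², a Normal(μ₀, σ₀²) prior on μ is conjugate. Posterior precision = 1/σ₀² + n/σ²; posterior mean is the precision-weighted average of μ₀ and x̄.
σ₀² = 79.09² = 6255.2281, σ² = 34.71² = 1204.7841; σ² + n·σ₀² = 1204.7841 + 8·6255.2281 = 51246.6089.
Posterior precision = 1/σ₀² + n/σ² = 1/6255.2281 + 8/1204.7841 = (σ² + n·σ₀²)/(σ₀²σ²) = 51246.6089/(6255.2281·1204.7841); posterior variance σₙ² = σ₀²σ²/(σ² + n·σ₀²) = 6255.2281·1204.7841/51246.6089 = 147.057523.
Posterior SD = √σₙ² = √(6255.2281·1204.7841/51246.6089) = 12.1267.

12.1267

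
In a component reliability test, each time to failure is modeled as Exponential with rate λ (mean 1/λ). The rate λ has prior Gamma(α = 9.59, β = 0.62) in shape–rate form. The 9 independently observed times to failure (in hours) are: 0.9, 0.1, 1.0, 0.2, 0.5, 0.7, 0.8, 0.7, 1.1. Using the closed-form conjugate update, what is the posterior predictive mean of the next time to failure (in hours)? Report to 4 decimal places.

With a Gamma(shape α, rate β) prior on the exponential rate λ, the posterior after n observations with total T = Σxᵢ is Gamma(α+n, β+T).
Sum of observations T = 6.0 hours; n = 9.
Posterior: Gamma(9.59+9, 0.62+6.0) = Gamma(18.59, 6.62).
The predictive distribution for the next observation is Lomax; its mean is β/(α−1) = 6.62/17.59 = 0.3764.

0.3764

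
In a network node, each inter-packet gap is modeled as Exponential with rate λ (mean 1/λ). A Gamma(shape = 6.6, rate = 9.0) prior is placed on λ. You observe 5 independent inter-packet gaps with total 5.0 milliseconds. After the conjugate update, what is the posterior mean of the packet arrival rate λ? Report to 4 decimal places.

With a Gamma(shape α, rate β) prior on the exponential rate λ, the posterior after n observations with total T = Σxᵢ is Gamma(α+n, β+T).
Posterior: Gamma(6.6+5, 9.0+5.0) = Gamma(11.6, 14.0).
Posterior mean of λ = α/β = 11.6/14.0 = 0.8286.

0.8286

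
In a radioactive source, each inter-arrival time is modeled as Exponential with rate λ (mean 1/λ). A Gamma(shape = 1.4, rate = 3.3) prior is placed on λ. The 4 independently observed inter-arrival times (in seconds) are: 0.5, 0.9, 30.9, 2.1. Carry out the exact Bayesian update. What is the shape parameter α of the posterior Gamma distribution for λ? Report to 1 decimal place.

With a Gamma(shape α, rate β) prior on the exponential rate λ, the posterior after n observations with total T = Σxᵢ is Gamma(α+n, β+T).
Sum of observations T = 34.4 seconds; n = 4.
Posterior: Gamma(1.4+4, 3.3+34.4) = Gamma(5.4, 37.7).
Posterior α = 5.4.

5.4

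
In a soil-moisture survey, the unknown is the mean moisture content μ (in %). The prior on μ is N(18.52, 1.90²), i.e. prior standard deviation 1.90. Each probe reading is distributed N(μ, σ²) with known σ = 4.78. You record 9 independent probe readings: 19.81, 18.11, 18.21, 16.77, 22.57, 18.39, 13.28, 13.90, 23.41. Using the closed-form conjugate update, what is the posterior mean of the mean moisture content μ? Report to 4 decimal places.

For Normal data with known variance σ², a Normal(μ₀, σ₀²) prior on μ is conjugate. Posterior precision = 1/σ₀² + n/σ²; posterior mean is the precision-weighted average of μ₀ and x̄.
Σxᵢ = 19.81 + 18.11 + 18.21 + 16.77 + 22.57 + 18.39 + 13.28 + 13.90 + 23.41 = 164.45, so n·x̄ = 164.45.
σ₀² = 1.90² = 3.61, σ² = 4.78² = 22.8484; σ² + n·σ₀² = 22.8484 + 9·3.61 = 55.3384.
Posterior mean = (μ₀/σ₀² + n·x̄/σ²)/(1/σ₀² + n/σ²) = (σ²·μ₀ + σ₀²·n·x̄)/(σ² + n·σ₀²) = (22.8484·18.52 + 3.61·164.45)/55.3384 = 1016.816868/55.3384 = 18.3745.

18.3745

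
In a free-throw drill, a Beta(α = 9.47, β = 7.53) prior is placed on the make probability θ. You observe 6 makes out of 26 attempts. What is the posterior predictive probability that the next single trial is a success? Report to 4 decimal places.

0.3598

The Beta prior is conjugate to a Binomial/Bernoulli likelihood; the update adds successes to α and failures to β.
Posterior: Beta(α+k, β+n−k) = Beta(9.47+6, 7.53+20) = Beta(15.47, 27.53).
For a single future Bernoulli trial, P(success | data) = α/(α+β) = 0.3598.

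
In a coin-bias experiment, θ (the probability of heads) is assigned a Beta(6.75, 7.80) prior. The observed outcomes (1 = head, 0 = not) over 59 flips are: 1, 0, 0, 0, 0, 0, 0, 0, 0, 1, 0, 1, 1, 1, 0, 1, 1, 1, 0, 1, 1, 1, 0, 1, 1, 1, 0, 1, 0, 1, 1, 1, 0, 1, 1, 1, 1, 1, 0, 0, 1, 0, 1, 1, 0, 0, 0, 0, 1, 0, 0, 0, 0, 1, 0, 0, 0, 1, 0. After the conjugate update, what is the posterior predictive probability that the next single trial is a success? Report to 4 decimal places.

The Beta prior is conjugate to a Binomial/Bernoulli likelihood; the update adds successes to α and failures to β.
Posterior: Beta(α+k, β+n−k) = Beta(6.75+29, 7.80+30) = Beta(35.75, 37.80).
For a single future Bernoulli trial, P(success | data) = α/(α+β) = 0.4861.

0.4861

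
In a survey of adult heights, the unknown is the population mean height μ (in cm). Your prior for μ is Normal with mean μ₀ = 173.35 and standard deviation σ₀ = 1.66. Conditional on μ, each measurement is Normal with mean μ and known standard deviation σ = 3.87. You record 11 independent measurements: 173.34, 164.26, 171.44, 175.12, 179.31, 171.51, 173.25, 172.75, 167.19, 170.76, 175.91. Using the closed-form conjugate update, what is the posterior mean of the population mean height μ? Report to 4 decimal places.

172.6192

For Normal data with known variance σ², a Normal(μ₀, σ₀²) prior on μ is conjugate. Posterior precision = 1/σ₀² + n/σ²; posterior mean is the precision-weighted average of μ₀ and x̄.
Σxᵢ = 173.34 + 164.26 + 171.44 + 175.12 + 179.31 + 171.51 + 173.25 + 172.75 + 167.19 + 170.76 + 175.91 = 1894.84, so n·x̄ = 1894.84.
σ₀² = 1.66² = 2.7556, σ² = 3.87² = 14.9769; σ² + n·σ₀² = 14.9769 + 11·2.7556 = 45.2885.
Posterior mean = (μ₀/σ₀² + n·x̄/σ²)/(1/σ₀² + n/σ²) = (σ²·μ₀ + σ₀²·n·x̄)/(σ² + n·σ₀²) = (14.9769·173.35 + 2.7556·1894.84)/45.2885 = 7817.666719/45.2885 = 172.6192.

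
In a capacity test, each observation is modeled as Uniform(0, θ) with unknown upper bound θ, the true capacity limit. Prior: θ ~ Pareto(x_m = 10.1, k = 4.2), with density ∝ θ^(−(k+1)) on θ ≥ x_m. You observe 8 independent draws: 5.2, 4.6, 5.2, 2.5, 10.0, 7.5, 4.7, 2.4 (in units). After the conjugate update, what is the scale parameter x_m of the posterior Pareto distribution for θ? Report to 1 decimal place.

A Pareto(scale x_m, shape k) prior on the upper bound θ of Uniform(0, θ) is conjugate: posterior is Pareto(max(x_m, max xᵢ), k + n).
Sample maximum = 10.0; prior scale x_m = 10.1 → posterior scale = max = 10.1.
Posterior shape = 4.2 + 8 = 12.2.
Posterior scale x_m = 10.1.

10.1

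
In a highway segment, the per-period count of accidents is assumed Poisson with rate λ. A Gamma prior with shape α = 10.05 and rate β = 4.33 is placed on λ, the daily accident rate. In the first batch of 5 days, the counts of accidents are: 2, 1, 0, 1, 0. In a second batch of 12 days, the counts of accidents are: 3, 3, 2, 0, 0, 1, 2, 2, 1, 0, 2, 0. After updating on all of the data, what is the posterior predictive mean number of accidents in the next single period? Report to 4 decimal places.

1.4088

With a Gamma(shape α, rate β) prior, the Poisson likelihood is conjugate: the posterior is Gamma(α + ΣXᵢ, β + n).
Batch 1: sum of counts S = 4 over n = 5 days.
After batch 1: Gamma(α+S, β+n) = Gamma(10.05+4, 4.33+5) = Gamma(14.05, 9.33).
Batch 2: sum of counts S = 16 over n = 12 days.
After batch 2: Gamma(α+S, β+n) = Gamma(14.05+16, 9.33+12) = Gamma(30.05, 21.33).
The predictive distribution for one future period is NegBinom with mean α/β = 1.4088.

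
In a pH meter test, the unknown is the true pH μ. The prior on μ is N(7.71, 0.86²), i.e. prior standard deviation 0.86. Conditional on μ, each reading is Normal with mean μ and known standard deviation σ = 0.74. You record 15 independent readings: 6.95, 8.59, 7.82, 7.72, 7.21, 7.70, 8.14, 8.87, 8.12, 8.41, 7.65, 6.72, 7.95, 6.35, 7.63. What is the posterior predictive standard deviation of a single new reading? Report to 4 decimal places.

For Normal data with known variance σ², a Normal(μ₀, σ₀²) prior on μ is conjugate. Posterior precision = 1/σ₀² + n/σ²; posterior mean is the precision-weighted average of μ₀ and x̄.
σ₀² = 0.86² = 0.7396, σ² = 0.74² = 0.5476; σ² + n·σ₀² = 0.5476 + 15·0.7396 = 11.6416.
Posterior precision = 1/σ₀² + n/σ² = 1/0.7396 + 15/0.5476 = (σ² + n·σ₀²)/(σ₀²σ²) = 11.6416/(0.7396·0.5476); posterior variance σₙ² = σ₀²σ²/(σ² + n·σ₀²) = 0.7396·0.5476/11.6416 = 0.034789.
Predictive variance for one new observation = σₙ² + σ² = 0.7396·0.5476/11.6416 + 0.5476 = σ²·(σ₀² + 11.6416)/11.6416 = 0.5476·12.3812/11.6416 = 0.582389; SD = √(0.5476·12.3812/11.6416) = 0.7631.

0.7631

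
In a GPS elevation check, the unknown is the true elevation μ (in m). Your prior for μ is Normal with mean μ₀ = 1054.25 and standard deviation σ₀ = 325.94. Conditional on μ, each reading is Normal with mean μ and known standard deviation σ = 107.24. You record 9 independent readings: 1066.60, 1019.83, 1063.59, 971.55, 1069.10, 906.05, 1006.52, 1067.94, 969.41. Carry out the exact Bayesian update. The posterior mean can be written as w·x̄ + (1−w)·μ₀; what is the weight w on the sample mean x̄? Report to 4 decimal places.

0.9881

For Normal data with known variance σ², a Normal(μ₀, σ₀²) prior on μ is conjugate. Posterior precision = 1/σ₀² + n/σ²; posterior mean is the precision-weighted average of μ₀ and x̄.
σ₀² = 325.94² = 106236.8836, σ² = 107.24² = 11500.4176. Prior precision 1/σ₀² = 1/106236.8836; data precision n/σ² = 9/11500.4176.
w = (n/σ²)/(1/σ₀² + n/σ²) = n·σ₀²/(σ² + n·σ₀²) = 9·106236.8836/(11500.4176 + 9·106236.8836) = 956131.9524/967632.37 = 0.9881.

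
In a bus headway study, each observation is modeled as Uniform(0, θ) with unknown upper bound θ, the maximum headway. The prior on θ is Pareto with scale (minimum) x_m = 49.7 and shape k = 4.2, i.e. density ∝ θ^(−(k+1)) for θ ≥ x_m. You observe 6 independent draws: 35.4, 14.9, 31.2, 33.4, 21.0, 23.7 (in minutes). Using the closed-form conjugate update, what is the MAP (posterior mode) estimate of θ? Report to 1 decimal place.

A Pareto(scale x_m, shape k) prior on the upper bound θ of Uniform(0, θ) is conjugate: posterior is Pareto(max(x_m, max xᵢ), k + n).
Sample maximum = 35.4; prior scale x_m = 49.7 → posterior scale = max = 49.7.
Posterior shape = 4.2 + 6 = 10.2.
The Pareto density is decreasing on [x_m, ∞), so the mode is x_m = 49.7.

49.7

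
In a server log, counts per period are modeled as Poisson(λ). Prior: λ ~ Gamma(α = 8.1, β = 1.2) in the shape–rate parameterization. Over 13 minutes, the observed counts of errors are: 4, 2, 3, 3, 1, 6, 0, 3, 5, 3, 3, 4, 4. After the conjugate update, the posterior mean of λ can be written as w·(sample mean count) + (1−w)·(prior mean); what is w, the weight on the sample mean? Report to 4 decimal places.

0.9155

With a Gamma(shape α, rate β) prior, the Poisson likelihood is conjugate: the posterior is Gamma(α + ΣXᵢ, β + n).
Posterior mean = (α₀+S)/(β₀+n) = [n/(β₀+n)]·(S/n) + [β₀/(β₀+n)]·(α₀/β₀), so only n and β₀ enter the weight.
Weight on data w = n/(β₀+n) = 13/(1.2+13) = 13/14.2 = 0.9155.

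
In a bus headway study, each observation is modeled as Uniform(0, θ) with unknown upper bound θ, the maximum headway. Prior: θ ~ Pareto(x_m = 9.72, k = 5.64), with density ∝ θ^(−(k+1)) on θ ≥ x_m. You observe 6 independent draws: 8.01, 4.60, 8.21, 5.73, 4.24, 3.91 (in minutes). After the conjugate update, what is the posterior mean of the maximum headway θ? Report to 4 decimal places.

A Pareto(scale x_m, shape k) prior on the upper bound θ of Uniform(0, θ) is conjugate: posterior is Pareto(max(x_m, max xᵢ), k + n).
Sample maximum = 8.21; prior scale x_m = 9.72 → posterior scale = max = 9.72.
Posterior shape = 5.64 + 6 = 11.64.
E[θ|data] = k·x_m/(k−1) = 11.64·9.72/10.64 = 10.6335.

10.6335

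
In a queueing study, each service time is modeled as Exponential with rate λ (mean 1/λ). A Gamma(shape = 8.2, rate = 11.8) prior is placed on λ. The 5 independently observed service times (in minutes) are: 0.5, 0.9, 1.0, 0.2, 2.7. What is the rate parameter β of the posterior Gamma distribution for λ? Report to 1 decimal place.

17.1

With a Gamma(shape α, rate β) prior on the exponential rate λ, the posterior after n observations with total T = Σxᵢ is Gamma(α+n, β+T).
Sum of observations T = 5.3 minutes; n = 5.
Posterior: Gamma(8.2+5, 11.8+5.3) = Gamma(13.2, 17.1).
Posterior β = 17.1.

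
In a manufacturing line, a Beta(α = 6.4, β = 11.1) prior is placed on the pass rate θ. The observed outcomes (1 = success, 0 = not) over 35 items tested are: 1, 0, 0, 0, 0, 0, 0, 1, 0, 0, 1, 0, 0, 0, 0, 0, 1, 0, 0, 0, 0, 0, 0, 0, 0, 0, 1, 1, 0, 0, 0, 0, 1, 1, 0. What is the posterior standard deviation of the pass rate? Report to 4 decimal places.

0.0610

The Beta prior is conjugate to a Binomial/Bernoulli likelihood; the update adds successes to α and failures to β.
Posterior: Beta(α+k, β+n−k) = Beta(6.4+8, 11.1+27) = Beta(14.4, 38.1).
Var = αβ/((α+β)²(α+β+1)) = 14.4·38.1/(52.5²·53.5) = 0.00372062; SD = √0.00372062 = 0.0610.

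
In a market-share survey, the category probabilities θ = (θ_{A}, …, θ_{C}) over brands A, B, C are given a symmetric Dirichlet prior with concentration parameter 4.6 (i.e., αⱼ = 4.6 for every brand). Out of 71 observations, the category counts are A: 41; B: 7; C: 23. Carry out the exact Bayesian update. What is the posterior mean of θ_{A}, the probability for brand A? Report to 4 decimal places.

The Dirichlet prior is conjugate to the Multinomial likelihood: each posterior αⱼ = prior αⱼ + observed count nⱼ.
Posterior concentration: (45.6, 11.6, 27.6), total = 84.8.
E[θ_{A}|data] = α_{A}/Σα = 45.6/84.8 = 0.5377.

0.5377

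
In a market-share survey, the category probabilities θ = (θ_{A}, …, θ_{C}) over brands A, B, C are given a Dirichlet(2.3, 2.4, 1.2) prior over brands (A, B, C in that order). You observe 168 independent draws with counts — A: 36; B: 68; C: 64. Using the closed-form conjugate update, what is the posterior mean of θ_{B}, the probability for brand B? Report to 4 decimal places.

The Dirichlet prior is conjugate to the Multinomial likelihood: each posterior αⱼ = prior αⱼ + observed count nⱼ.
Posterior concentration: (38.3, 70.4, 65.2), total = 173.9.
E[θ_{B}|data] = α_{B}/Σα = 70.4/173.9 = 0.4048.

0.4048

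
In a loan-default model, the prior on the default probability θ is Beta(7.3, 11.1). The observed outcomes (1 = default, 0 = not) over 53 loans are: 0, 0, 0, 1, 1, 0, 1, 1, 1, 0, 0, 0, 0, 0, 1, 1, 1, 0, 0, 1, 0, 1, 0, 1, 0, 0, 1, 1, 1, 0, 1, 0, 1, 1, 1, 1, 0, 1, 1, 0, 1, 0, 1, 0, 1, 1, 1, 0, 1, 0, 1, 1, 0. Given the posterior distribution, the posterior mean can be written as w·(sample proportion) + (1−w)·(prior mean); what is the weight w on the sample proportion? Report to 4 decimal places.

The Beta prior is conjugate to a Binomial/Bernoulli likelihood; the update adds successes to α and failures to β.
Posterior mean = (α₀+k)/(α₀+β₀+n) = [n/(α₀+β₀+n)]·(k/n) + [(α₀+β₀)/(α₀+β₀+n)]·α₀/(α₀+β₀), so only n and the prior enter the weight.
The weight on the data is w = n/(α₀+β₀+n) = 53/(7.3+11.1+53) = 53/71.4 = 0.7423.

0.7423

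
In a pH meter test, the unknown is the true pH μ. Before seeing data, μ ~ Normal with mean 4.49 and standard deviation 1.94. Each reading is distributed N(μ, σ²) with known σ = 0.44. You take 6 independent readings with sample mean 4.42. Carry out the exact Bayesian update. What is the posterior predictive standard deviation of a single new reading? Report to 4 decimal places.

0.4750

For Normal data with known variance σ², a Normal(μ₀, σ₀²) prior on μ is conjugate. Posterior precision = 1/σ₀² + n/σ²; posterior mean is the precision-weighted average of μ₀ and x̄.
σ₀² = 1.94² = 3.7636, σ² = 0.44² = 0.1936; σ² + n·σ₀² = 0.1936 + 6·3.7636 = 22.7752.
Posterior precision = 1/σ₀² + n/σ² = 1/3.7636 + 6/0.1936 = (σ² + n·σ₀²)/(σ₀²σ²) = 22.7752/(3.7636·0.1936); posterior variance σₙ² = σ₀²σ²/(σ² + n·σ₀²) = 3.7636·0.1936/22.7752 = 0.031992.
Predictive variance for one new observation = σₙ² + σ² = 3.7636·0.1936/22.7752 + 0.1936 = σ²·(σ₀² + 22.7752)/22.7752 = 0.1936·26.5388/22.7752 = 0.225592; SD = √(0.1936·26.5388/22.7752) = 0.4750.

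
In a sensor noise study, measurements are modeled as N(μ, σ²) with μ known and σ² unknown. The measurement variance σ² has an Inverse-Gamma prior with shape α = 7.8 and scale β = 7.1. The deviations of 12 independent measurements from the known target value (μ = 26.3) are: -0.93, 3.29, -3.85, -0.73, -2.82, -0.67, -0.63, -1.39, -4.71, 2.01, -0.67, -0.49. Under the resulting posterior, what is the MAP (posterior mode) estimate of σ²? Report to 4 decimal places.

With known mean μ and an Inverse-Gamma(α, β) prior on σ², the Normal likelihood is conjugate: posterior is Inv-Gamma(α + n/2, β + Σ(xᵢ−μ)²/2).
Σ(xᵢ−μ)² = (-0.93)² + (3.29)² + (-3.85)² + (-0.73)² + (-2.82)² + (-0.67)² + (-0.63)² + (-1.39)² + (-4.71)² + (2.01)² + (-0.67)² + (-0.49)² = 64.6879.
Posterior: Inv-Gamma(7.8 + 12/2, 7.1 + 64.6879/2) = Inv-Gamma(13.80, 39.44395).
Mode = β/(α+1) = 39.44395/14.80 = 2.6651.

2.6651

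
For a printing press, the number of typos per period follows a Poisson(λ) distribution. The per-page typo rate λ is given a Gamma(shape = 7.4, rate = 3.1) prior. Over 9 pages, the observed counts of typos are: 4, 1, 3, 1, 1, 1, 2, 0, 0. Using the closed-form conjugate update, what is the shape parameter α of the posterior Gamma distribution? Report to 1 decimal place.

20.4

With a Gamma(shape α, rate β) prior, the Poisson likelihood is conjugate: the posterior is Gamma(α + ΣXᵢ, β + n).
Sum of counts S = 13 over n = 9 pages.
Posterior: Gamma(α+S, β+n) = Gamma(7.4+13, 3.1+9) = Gamma(20.4, 12.1).
Posterior α = 20.4.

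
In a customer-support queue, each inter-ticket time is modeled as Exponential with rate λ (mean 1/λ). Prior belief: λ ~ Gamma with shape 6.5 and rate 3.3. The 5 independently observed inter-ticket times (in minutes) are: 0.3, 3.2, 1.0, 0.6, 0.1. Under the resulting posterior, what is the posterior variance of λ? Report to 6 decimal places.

0.159170

With a Gamma(shape α, rate β) prior on the exponential rate λ, the posterior after n observations with total T = Σxᵢ is Gamma(α+n, β+T).
Sum of observations T = 5.2 minutes; n = 5.
Posterior: Gamma(6.5+5, 3.3+5.2) = Gamma(11.5, 8.5).
Var = α/β² = 0.159170.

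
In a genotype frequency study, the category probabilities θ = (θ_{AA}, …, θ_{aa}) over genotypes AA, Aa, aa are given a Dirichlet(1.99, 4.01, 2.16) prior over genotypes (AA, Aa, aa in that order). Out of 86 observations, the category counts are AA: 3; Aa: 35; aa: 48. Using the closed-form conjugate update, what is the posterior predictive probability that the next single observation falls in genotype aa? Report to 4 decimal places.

0.5327

The Dirichlet prior is conjugate to the Multinomial likelihood: each posterior αⱼ = prior αⱼ + observed count nⱼ.
Posterior concentration: (4.99, 39.01, 50.16), total = 94.16.
P(next = aa | data) = α_{aa}/Σα = 0.5327.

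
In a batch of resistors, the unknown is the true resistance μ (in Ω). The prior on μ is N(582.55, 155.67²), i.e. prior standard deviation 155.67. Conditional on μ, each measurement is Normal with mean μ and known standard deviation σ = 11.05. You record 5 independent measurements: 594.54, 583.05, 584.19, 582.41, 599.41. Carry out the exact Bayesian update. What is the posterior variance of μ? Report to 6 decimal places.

For Normal data with known variance σ², a Normal(μ₀, σ₀²) prior on μ is conjugate. Posterior precision = 1/σ₀² + n/σ²; posterior mean is the precision-weighted average of μ₀ and x̄.
σ₀² = 155.67² = 24233.1489, σ² = 11.05² = 122.1025; σ² + n·σ₀² = 122.1025 + 5·24233.1489 = 121287.847.
Posterior precision = 1/σ₀² + n/σ² = 1/24233.1489 + 5/122.1025 = (σ² + n·σ₀²)/(σ₀²σ²) = 121287.847/(24233.1489·122.1025); posterior variance σₙ² = σ₀²σ²/(σ² + n·σ₀²) = 24233.1489·122.1025/121287.847 = 24.395915.

24.395915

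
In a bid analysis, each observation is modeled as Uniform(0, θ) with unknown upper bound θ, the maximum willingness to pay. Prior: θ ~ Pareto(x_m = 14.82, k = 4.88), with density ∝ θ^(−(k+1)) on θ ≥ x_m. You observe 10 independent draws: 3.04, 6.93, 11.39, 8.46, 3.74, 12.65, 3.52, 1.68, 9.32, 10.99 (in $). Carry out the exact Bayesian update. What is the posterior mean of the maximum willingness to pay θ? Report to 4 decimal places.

A Pareto(scale x_m, shape k) prior on the upper bound θ of Uniform(0, θ) is conjugate: posterior is Pareto(max(x_m, max xᵢ), k + n).
Sample maximum = 12.65; prior scale x_m = 14.82 → posterior scale = max = 14.82.
Posterior shape = 4.88 + 10 = 14.88.
E[θ|data] = k·x_m/(k−1) = 14.88·14.82/13.88 = 15.8877.

15.8877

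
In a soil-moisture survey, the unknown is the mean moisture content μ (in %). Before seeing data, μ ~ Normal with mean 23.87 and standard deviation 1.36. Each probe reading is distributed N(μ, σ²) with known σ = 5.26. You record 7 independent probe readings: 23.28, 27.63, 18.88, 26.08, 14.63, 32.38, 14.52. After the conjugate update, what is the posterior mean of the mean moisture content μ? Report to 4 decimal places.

23.4287

For Normal data with known variance σ², a Normal(μ₀, σ₀²) prior on μ is conjugate. Posterior precision = 1/σ₀² + n/σ²; posterior mean is the precision-weighted average of μ₀ and x̄.
Σxᵢ = 23.28 + 27.63 + 18.88 + 26.08 + 14.63 + 32.38 + 14.52 = 157.4, so n·x̄ = 157.4.
σ₀² = 1.36² = 1.8496, σ² = 5.26² = 27.6676; σ² + n·σ₀² = 27.6676 + 7·1.8496 = 40.6148.
Posterior mean = (μ₀/σ₀² + n·x̄/σ²)/(1/σ₀² + n/σ²) = (σ²·μ₀ + σ₀²·n·x̄)/(σ² + n·σ₀²) = (27.6676·23.87 + 1.8496·157.4)/40.6148 = 951.552652/40.6148 = 23.4287.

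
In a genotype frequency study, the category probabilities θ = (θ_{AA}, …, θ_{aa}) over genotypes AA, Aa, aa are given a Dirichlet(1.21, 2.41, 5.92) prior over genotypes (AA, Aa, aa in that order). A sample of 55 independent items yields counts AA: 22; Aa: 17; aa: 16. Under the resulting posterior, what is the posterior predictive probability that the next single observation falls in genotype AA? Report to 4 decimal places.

0.3596

The Dirichlet prior is conjugate to the Multinomial likelihood: each posterior αⱼ = prior αⱼ + observed count nⱼ.
Posterior concentration: (23.21, 19.41, 21.92), total = 64.54.
P(next = AA | data) = α_{AA}/Σα = 0.3596.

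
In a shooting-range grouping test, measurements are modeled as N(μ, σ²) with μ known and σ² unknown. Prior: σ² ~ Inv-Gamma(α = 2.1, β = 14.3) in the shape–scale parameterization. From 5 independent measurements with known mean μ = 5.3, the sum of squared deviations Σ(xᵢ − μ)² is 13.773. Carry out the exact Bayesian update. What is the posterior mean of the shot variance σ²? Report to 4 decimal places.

5.8851

With known mean μ and an Inverse-Gamma(α, β) prior on σ², the Normal likelihood is conjugate: posterior is Inv-Gamma(α + n/2, β + Σ(xᵢ−μ)²/2).
Posterior: Inv-Gamma(2.1 + 5/2, 14.3 + 13.773/2) = Inv-Gamma(4.60, 21.1865).
E[σ²|data] = β/(α−1) = 21.1865/3.60 = 5.8851.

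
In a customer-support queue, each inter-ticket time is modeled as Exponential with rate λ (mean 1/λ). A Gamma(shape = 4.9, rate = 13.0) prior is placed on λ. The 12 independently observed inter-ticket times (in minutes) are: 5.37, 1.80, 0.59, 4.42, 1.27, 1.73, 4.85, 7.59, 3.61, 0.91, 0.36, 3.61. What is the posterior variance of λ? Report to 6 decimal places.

With a Gamma(shape α, rate β) prior on the exponential rate λ, the posterior after n observations with total T = Σxᵢ is Gamma(α+n, β+T).
Sum of observations T = 36.11 minutes; n = 12.
Posterior: Gamma(4.9+12, 13.0+36.11) = Gamma(16.9, 49.11).
Var = α/β² = 0.007007.

0.007007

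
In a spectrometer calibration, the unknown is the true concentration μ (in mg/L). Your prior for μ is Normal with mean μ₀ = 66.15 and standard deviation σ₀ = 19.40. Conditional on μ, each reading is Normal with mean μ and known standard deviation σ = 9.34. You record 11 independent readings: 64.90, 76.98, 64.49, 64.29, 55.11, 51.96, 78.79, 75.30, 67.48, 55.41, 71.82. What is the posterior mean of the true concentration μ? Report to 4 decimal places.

For Normal data with known variance σ², a Normal(μ₀, σ₀²) prior on μ is conjugate. Posterior precision = 1/σ₀² + n/σ²; posterior mean is the precision-weighted average of μ₀ and x̄.
Σxᵢ = 64.90 + 76.98 + 64.49 + 64.29 + 55.11 + 51.96 + 78.79 + 75.30 + 67.48 + 55.41 + 71.82 = 726.53, so n·x̄ = 726.53.
σ₀² = 19.40² = 376.36, σ² = 9.34² = 87.2356; σ² + n·σ₀² = 87.2356 + 11·376.36 = 4227.1956.
Posterior mean = (μ₀/σ₀² + n·x̄/σ²)/(1/σ₀² + n/σ²) = (σ²·μ₀ + σ₀²·n·x̄)/(σ² + n·σ₀²) = (87.2356·66.15 + 376.36·726.53)/4227.1956 = 279207.46574/4227.1956 = 66.0503.

66.0503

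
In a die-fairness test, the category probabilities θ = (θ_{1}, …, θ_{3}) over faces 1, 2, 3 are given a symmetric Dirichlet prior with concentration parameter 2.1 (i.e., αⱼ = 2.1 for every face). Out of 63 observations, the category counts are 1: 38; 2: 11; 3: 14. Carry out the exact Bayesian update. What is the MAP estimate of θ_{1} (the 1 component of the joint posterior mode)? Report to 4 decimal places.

0.5897

The Dirichlet prior is conjugate to the Multinomial likelihood: each posterior αⱼ = prior αⱼ + observed count nⱼ.
Posterior concentration: (40.1, 13.1, 16.1), total = 69.3.
Joint mode component: (α_{1}−1)/(Σα−K) = 39.1/66.3 = 0.5897.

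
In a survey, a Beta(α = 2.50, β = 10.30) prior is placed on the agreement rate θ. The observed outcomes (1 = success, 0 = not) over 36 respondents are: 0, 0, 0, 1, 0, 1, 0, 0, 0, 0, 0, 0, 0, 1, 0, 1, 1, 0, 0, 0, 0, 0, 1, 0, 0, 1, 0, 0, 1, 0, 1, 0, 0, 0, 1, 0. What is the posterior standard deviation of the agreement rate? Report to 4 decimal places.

The Beta prior is conjugate to a Binomial/Bernoulli likelihood; the update adds successes to α and failures to β.
Posterior: Beta(α+k, β+n−k) = Beta(2.50+10, 10.30+26) = Beta(12.50, 36.30).
Var = αβ/((α+β)²(α+β+1)) = 12.50·36.30/(48.80²·49.80) = 0.00382602; SD = √0.00382602 = 0.0619.

0.0619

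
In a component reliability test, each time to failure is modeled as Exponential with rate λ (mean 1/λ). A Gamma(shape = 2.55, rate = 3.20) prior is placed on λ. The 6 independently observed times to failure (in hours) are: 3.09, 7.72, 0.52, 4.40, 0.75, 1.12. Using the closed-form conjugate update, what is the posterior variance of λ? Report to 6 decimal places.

With a Gamma(shape α, rate β) prior on the exponential rate λ, the posterior after n observations with total T = Σxᵢ is Gamma(α+n, β+T).
Sum of observations T = 17.60 hours; n = 6.
Posterior: Gamma(2.55+6, 3.20+17.60) = Gamma(8.55, 20.80).
Var = α/β² = 0.019762.

0.019762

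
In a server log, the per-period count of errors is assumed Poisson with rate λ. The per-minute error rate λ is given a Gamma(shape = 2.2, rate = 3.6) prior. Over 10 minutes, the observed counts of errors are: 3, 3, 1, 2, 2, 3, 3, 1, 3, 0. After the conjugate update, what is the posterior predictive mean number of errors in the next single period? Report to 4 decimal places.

1.7059

With a Gamma(shape α, rate β) prior, the Poisson likelihood is conjugate: the posterior is Gamma(α + ΣXᵢ, β + n).
Sum of counts S = 21 over n = 10 minutes.
Posterior: Gamma(α+S, β+n) = Gamma(2.2+21, 3.6+10) = Gamma(23.2, 13.6).
The predictive distribution for one future period is NegBinom with mean α/β = 1.7059.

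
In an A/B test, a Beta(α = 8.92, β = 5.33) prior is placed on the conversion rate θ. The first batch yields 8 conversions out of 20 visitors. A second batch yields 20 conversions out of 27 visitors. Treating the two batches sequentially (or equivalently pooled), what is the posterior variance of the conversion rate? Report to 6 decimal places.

The Beta prior is conjugate to a Binomial/Bernoulli likelihood; the update adds successes to α and failures to β.
After batch 1: Beta(8.92+8, 5.33+12) = Beta(16.92, 17.33).
After batch 2: Beta(16.92+20, 17.33+7) = Beta(36.92, 24.33).
Var = αβ/((α+β)²(α+β+1)) = 36.92·24.33/(61.25²·62.25) = 0.003846.

0.003846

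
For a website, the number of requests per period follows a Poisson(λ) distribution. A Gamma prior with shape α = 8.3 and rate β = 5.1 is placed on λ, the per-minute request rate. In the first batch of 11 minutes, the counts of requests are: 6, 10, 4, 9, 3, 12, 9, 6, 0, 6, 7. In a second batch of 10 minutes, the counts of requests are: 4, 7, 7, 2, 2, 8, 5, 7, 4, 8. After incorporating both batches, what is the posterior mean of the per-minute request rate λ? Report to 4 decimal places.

5.1456

With a Gamma(shape α, rate β) prior, the Poisson likelihood is conjugate: the posterior is Gamma(α + ΣXᵢ, β + n).
Batch 1: sum of counts S = 72 over n = 11 minutes.
After batch 1: Gamma(α+S, β+n) = Gamma(8.3+72, 5.1+11) = Gamma(80.3, 16.1).
Batch 2: sum of counts S = 54 over n = 10 minutes.
After batch 2: Gamma(α+S, β+n) = Gamma(80.3+54, 16.1+10) = Gamma(134.3, 26.1).
Posterior mean = α/β = 134.3/26.1 = 5.1456.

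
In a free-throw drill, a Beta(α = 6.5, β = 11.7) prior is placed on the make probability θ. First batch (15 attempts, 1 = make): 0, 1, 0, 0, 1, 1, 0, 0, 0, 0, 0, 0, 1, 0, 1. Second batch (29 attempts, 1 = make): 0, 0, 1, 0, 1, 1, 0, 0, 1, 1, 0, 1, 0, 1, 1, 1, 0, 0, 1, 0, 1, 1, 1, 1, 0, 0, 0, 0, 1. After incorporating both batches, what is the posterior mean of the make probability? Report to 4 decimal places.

0.4260

The Beta prior is conjugate to a Binomial/Bernoulli likelihood; the update adds successes to α and failures to β.
After batch 1: Beta(6.5+5, 11.7+10) = Beta(11.5, 21.7).
After batch 2: Beta(11.5+15, 21.7+14) = Beta(26.5, 35.7).
Posterior mean = α/(α+β) = 26.5/62.2 = 0.4260.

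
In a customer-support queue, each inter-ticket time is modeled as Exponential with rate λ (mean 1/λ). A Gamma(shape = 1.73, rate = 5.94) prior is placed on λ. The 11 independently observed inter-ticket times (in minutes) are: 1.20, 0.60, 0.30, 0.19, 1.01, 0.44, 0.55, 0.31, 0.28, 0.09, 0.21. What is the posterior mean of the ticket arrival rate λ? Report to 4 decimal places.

1.1448

With a Gamma(shape α, rate β) prior on the exponential rate λ, the posterior after n observations with total T = Σxᵢ is Gamma(α+n, β+T).
Sum of observations T = 5.18 minutes; n = 11.
Posterior: Gamma(1.73+11, 5.94+5.18) = Gamma(12.73, 11.12).
Posterior mean of λ = α/β = 12.73/11.12 = 1.1448.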